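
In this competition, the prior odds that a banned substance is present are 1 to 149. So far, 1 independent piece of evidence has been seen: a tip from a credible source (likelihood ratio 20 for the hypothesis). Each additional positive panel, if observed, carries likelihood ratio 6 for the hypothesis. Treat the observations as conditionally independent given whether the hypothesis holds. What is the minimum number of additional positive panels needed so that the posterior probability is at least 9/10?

3

Prior odds = 1/149.
Bayes factor of the evidence already in hand = 20.
Odds after that evidence = (1/149) × 20 = 20/149.
Target odds = 0.9/0.1 = 9.
Need 6ⁿ ≥ 9 ÷ (20/149) = 67.05.
6² = 36 falls short of 67.05 but 6³ = 216 reaches it, so n = 3.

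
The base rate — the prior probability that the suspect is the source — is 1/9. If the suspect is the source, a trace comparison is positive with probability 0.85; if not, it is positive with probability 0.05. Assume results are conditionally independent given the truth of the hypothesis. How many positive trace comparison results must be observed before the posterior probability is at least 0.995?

Prior odds = (1/9)/(8/9) = 0.125.
Likelihood ratio of a positive = 0.85/0.05 = 17.
Target posterior odds = 0.995/0.005 = 199.
Need 0.125 × 17ⁿ ≥ 199, i.e. 17ⁿ ≥ 1592.
17² = 289 falls short of 1592 but 17³ = 4913 reaches it, so n = 3.

3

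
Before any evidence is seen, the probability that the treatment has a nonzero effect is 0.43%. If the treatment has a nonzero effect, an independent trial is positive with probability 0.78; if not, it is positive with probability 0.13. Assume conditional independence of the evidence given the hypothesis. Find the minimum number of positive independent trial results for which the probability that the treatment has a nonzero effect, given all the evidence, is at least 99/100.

6

Prior odds: 0.0043 ÷ 0.9957 = 43/9957.
Likelihood ratio of a positive = 0.78/0.13 = 6.
Target posterior odds = 0.99/0.01 = 99.
Need (43/9957) × 6ⁿ ≥ 99, i.e. 6ⁿ ≥ 985743/43.
6⁵ = 7776 falls short of 985743/43 but 6⁶ = 46656 reaches it, so n = 6.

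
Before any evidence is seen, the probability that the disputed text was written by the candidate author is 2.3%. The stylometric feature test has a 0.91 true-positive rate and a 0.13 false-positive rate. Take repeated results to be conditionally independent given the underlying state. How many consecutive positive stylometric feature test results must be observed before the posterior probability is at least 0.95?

Prior odds = 0.023/0.977 = 23/977.
Likelihood ratio of a positive result = 0.91/0.13 = 7.
Target posterior odds = 0.95/0.05 = 19.
Need (23/977) × 7ⁿ ≥ 19, i.e. 7ⁿ ≥ 18563/23.
7³ = 343 falls short of 18563/23 but 7⁴ = 2401 reaches it, so n = 4.

4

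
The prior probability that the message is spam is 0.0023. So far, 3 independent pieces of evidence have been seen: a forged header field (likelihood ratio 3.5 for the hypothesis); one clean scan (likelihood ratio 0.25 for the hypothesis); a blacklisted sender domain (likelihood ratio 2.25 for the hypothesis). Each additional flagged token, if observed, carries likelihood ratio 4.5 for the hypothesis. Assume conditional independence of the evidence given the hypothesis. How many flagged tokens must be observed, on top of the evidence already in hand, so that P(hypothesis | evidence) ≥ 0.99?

7

Prior odds = 0.0023/0.9977 = 23/9977.
Combined Bayes factor of the evidence already in hand = 3.5 × 0.25 × 2.25 = 1.96875.
Odds after that evidence = (23/9977) × 1.96875 = 1449/319264.
Target odds = 0.99/0.01 = 99.
Need 4.5ⁿ ≥ 99 ÷ (1449/319264) = 3511904/161.
4.5⁶ = 8303.765625 falls short of 3511904/161 but 4.5⁷ = 4782969/128 reaches it, so n = 7.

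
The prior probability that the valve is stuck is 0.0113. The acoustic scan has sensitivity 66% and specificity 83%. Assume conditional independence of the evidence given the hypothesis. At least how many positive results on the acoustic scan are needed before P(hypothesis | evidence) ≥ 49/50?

Prior odds = 0.0113/0.9887 = 113/9887.
False-positive rate = 1 − 0.83 = 0.17; likelihood ratio of a positive = 0.66/0.17 = 66/17.
Target posterior odds = 0.98/0.02 = 49.
Require (66/17)ⁿ ≥ 49 ÷ (113/9887) = 484463/113.
(66/17)⁶ ≈3424.29 falls short of 484463/113 but (66/17)⁷ ≈13294.3 reaches it, so n = 7.

7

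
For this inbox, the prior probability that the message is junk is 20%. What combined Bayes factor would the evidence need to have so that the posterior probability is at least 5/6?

20

Prior odds = 0.2/0.8 = 0.25.
Target odds = (5/6)/(1/6) = 5.
Required Bayes factor = 5 ÷ 0.25 = 20.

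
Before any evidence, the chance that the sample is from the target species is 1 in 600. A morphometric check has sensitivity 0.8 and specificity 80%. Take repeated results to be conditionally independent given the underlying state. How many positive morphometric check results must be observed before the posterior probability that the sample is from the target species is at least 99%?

Prior odds: (1/600) ÷ (599/600) = 1/599.
False-positive rate = 1 − 0.8 = 0.2; likelihood ratio of a positive = 0.8/0.2 = 4.
Target posterior odds = 0.99/0.01 = 99.
Need (1/599) × 4ⁿ ≥ 99, i.e. 4ⁿ ≥ 59301.
4⁷ = 16384 falls short of 59301 but 4⁸ = 65536 reaches it, so n = 8.

8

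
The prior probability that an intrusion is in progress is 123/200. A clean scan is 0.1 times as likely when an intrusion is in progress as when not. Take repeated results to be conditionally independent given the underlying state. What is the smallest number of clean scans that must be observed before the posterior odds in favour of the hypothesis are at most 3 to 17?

Prior odds = 0.615/0.385 = 123/77.
Likelihood ratio per clean scan = 0.1.
Target odds = 3/17.
Need (123/77) × 0.1ⁿ ≤ 3/17, i.e. 0.1ⁿ ≤ 77/697.
0.1¹ = 0.1, which is already at or below the required 77/697; so n = 1.

1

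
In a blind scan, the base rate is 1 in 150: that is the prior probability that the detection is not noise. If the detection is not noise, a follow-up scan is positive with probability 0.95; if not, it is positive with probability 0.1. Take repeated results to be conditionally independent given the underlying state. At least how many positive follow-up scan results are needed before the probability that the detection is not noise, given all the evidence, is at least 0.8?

Prior odds = (1/150)/(149/150) = 1/149.
Likelihood ratio of a positive = 0.95/0.1 = 9.5.
Target posterior odds = 0.8/0.2 = 4.
Require 9.5ⁿ ≥ 4 ÷ (1/149) = 596.
9.5² = 90.25 falls short of 596 but 9.5³ = 857.375 reaches it, so n = 3.

3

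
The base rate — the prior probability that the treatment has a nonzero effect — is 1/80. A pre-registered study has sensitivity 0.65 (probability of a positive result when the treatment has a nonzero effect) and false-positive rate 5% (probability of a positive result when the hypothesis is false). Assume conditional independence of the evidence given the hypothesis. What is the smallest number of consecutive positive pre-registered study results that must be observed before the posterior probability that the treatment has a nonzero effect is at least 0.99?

4

Prior odds: 0.0125 ÷ 0.9875 = 1/79.
Likelihood ratio of a positive result = 0.65/0.05 = 13.
Target odds: 0.99 ÷ 0.01 = 99.
Require 13ⁿ ≥ 99 ÷ (1/79) = 7821.
13³ = 2197 falls short of 7821 but 13⁴ = 28561 reaches it, so n = 4.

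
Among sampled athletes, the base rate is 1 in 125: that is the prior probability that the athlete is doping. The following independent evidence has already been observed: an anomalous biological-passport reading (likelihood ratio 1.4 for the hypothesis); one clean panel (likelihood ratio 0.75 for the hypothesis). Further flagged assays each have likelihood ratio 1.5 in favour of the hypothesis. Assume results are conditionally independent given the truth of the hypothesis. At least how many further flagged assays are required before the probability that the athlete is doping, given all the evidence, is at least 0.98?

Prior odds = 0.008/0.992 = 1/124.
Combined Bayes factor of the evidence already in hand = 1.4 × 0.75 = 1.05.
Odds after that evidence = (1/124) × 1.05 = 21/2480.
Target odds = 0.98/0.02 = 49.
Need 1.5ⁿ ≥ 49 ÷ (21/2480) = 17360/3.
1.5²¹ ≈4987.89 falls short of 17360/3 but 1.5²² ≈7481.83 reaches it, so n = 22.

22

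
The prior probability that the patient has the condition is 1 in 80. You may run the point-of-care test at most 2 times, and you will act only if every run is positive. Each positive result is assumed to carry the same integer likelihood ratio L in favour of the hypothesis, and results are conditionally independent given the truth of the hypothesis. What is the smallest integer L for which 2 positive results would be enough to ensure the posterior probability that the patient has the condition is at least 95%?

39

Prior odds = 0.0125/0.9875 = 1/79.
Target odds = 0.95/0.05 = 19.
Need L² ≥ 19 ÷ (1/79) = 1501.
38² = 1444 < 1501 ≤ 1521 = 39², so L = 39.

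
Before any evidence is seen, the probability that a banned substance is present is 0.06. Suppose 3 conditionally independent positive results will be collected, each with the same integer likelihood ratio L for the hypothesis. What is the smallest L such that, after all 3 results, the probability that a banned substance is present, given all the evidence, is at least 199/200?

Prior odds = 0.06/0.94 = 3/47.
Target odds = 0.995/0.005 = 199.
Need L³ ≥ 199 ÷ (3/47) = 9353/3.
14³ = 2744 < 9353/3 ≤ 3375 = 15³, so L = 15.

15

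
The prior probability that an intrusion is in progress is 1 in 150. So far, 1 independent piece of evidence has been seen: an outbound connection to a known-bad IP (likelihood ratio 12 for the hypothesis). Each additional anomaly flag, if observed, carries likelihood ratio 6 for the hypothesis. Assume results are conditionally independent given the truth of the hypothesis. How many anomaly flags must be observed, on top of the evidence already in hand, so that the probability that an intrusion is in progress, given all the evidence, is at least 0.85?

3

Prior odds = (1/150)/(149/150) = 1/149.
Bayes factor of the evidence already in hand = 12.
Odds after that evidence = (1/149) × 12 = 12/149.
Target odds = 0.85/0.15 = 17/3.
Need 6ⁿ ≥ 17/3 ÷ (12/149) = 2533/36.
6² = 36 falls short of 2533/36 but 6³ = 216 reaches it, so n = 3.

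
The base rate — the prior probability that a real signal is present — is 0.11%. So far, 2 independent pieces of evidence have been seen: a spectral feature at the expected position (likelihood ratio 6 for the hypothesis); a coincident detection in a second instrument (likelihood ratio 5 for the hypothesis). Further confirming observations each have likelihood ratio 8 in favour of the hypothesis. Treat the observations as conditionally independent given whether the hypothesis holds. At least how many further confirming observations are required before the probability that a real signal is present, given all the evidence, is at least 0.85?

3

Prior odds = 0.0011/0.9989 = 11/9989.
Combined Bayes factor of the evidence already in hand = 6 × 5 = 30.
Odds after that evidence = (11/9989) × 30 = 330/9989.
Target odds = 0.85/0.15 = 17/3.
Need 8ⁿ ≥ 17/3 ÷ (330/9989) = 169813/990.
8² = 64 falls short of 169813/990 but 8³ = 512 reaches it, so n = 3.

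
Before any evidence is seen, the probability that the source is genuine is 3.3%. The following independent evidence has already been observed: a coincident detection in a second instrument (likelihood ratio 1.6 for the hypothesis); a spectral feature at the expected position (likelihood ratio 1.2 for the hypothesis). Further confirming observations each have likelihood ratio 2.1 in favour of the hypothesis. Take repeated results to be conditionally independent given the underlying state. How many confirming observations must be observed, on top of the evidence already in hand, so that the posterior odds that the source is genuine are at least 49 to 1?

9

Prior odds = 0.033/0.967 = 33/967.
Combined Bayes factor of the evidence already in hand = 1.6 × 1.2 = 1.92.
Odds after that evidence = (33/967) × 1.92 = 1584/24175.
Target odds = 49.
Need 2.1ⁿ ≥ 49 ÷ (1584/24175) = 1184575/1584.
2.1⁸ ≈378.229 falls short of 1184575/1584 but 2.1⁹ ≈794.28 reaches it, so n = 9.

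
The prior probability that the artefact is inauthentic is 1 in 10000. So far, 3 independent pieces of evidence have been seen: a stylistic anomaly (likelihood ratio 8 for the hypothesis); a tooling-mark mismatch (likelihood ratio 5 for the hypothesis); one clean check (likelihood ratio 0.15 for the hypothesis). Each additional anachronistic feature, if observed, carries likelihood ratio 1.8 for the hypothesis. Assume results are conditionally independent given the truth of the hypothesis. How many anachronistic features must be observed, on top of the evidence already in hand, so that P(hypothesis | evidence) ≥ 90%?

Prior odds = 0.0001/0.9999 = 1/9999.
Combined Bayes factor of the evidence already in hand = 8 × 5 × 0.15 = 6.
Odds after that evidence = (1/9999) × 6 = 2/3333.
Target odds = 0.9/0.1 = 9.
Need 1.8ⁿ ≥ 9 ÷ (2/3333) = 14998.5.
1.8¹⁶ ≈12144 falls short of 14998.5 but 1.8¹⁷ ≈21859.1 reaches it, so n = 17.

17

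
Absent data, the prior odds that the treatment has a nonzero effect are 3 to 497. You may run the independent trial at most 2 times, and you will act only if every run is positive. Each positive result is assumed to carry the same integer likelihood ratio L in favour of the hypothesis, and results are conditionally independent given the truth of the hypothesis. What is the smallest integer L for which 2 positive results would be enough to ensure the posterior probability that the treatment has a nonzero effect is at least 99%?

129

Prior odds = 3/497.
Target odds = 0.99/0.01 = 99.
Need L² ≥ 99 ÷ (3/497) = 16401.
128² = 16384 < 16401 ≤ 16641 = 129², so L = 129.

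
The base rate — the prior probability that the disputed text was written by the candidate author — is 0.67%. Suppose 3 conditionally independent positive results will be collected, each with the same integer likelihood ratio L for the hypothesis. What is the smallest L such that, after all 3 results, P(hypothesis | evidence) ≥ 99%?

Prior odds = 0.0067/0.9933 = 67/9933.
Target odds = 0.99/0.01 = 99.
Need L³ ≥ 99 ÷ (67/9933) = 983367/67.
24³ = 13824 < 983367/67 ≤ 15625 = 25³, so L = 25.

25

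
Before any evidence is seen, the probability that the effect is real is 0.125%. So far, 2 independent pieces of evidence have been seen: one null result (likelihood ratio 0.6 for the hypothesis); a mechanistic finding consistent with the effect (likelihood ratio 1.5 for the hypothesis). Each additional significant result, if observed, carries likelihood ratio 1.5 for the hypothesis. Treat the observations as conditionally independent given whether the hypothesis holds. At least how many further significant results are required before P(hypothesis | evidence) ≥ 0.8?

21

Prior odds = 0.00125/0.99875 = 1/799.
Combined Bayes factor of the evidence already in hand = 0.6 × 1.5 = 0.9.
Odds after that evidence = (1/799) × 0.9 = 9/7990.
Target odds = 0.8/0.2 = 4.
Need 1.5ⁿ ≥ 4 ÷ (9/7990) = 31960/9.
1.5²⁰ ≈3325.26 falls short of 31960/9 but 1.5²¹ ≈4987.89 reaches it, so n = 21.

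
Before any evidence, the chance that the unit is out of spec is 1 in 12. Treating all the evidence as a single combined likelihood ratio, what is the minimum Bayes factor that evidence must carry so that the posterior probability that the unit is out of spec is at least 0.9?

Prior odds = (1/12)/(11/12) = 1/11.
Target odds = 0.9/0.1 = 9.
Required Bayes factor = 9 ÷ (1/11) = 99.

99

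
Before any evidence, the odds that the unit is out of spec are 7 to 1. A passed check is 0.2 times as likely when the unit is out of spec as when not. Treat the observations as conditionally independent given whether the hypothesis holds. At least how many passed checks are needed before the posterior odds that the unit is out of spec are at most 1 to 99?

Prior odds = 7.
Likelihood ratio per passed check = 0.2.
Target odds = 1/99.
Need 7 × 0.2ⁿ ≤ 1/99, i.e. 0.2ⁿ ≤ 1/693.
0.2⁴ = 0.0016 is still above 1/693 but 0.2⁵ = 0.00032 is at or below it, so n = 5.

5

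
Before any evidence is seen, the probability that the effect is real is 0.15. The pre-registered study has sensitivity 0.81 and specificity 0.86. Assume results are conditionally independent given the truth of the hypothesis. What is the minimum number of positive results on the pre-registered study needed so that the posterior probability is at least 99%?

4

Prior odds: 0.15 ÷ 0.85 = 3/17.
False-positive rate = 1 − 0.86 = 0.14; likelihood ratio of a positive = 0.81/0.14 = 81/14.
Target odds: 0.99 ÷ 0.01 = 99.
Need (3/17) × (81/14)ⁿ ≥ 99, i.e. (81/14)ⁿ ≥ 561.
(81/14)³ = 531441/2744 falls short of 561 but (81/14)⁴ = 43046721/38416 reaches it, so n = 4.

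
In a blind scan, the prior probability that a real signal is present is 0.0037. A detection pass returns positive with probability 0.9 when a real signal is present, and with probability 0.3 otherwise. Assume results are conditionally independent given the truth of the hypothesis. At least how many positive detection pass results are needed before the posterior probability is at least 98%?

9

Prior odds = 0.0037/0.9963 = 37/9963.
Likelihood ratio of a positive result = 0.9/0.3 = 3.
Target odds: 0.98 ÷ 0.02 = 49.
Require 3ⁿ ≥ 49 ÷ (37/9963) = 488187/37.
3⁸ = 6561 falls short of 488187/37 but 3⁹ = 19683 reaches it, so n = 9.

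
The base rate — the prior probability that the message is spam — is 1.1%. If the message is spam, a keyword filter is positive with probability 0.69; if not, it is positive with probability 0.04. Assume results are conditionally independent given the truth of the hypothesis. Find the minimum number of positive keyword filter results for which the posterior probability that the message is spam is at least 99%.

Prior odds = 0.011/0.989 = 11/989.
Likelihood ratio of a positive = 0.69/0.04 = 17.25.
Target odds: 0.99 ÷ 0.01 = 99.
Require 17.25ⁿ ≥ 99 ÷ (11/989) = 8901.
17.25³ = 5132.953125 falls short of 8901 but 17.25⁴ = 22667121/256 reaches it, so n = 4.

4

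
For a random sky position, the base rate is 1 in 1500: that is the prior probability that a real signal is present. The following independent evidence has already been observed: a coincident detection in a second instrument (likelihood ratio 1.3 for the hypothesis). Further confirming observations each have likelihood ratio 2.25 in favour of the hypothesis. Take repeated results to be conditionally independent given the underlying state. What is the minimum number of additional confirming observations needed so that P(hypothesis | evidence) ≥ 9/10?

12

Prior odds = (1/1500)/(1499/1500) = 1/1499.
Bayes factor of the evidence already in hand = 1.3.
Odds after that evidence = (1/1499) × 1.3 = 13/14990.
Target odds = 0.9/0.1 = 9.
Need 2.25ⁿ ≥ 9 ÷ (13/14990) = 134910/13.
2.25¹¹ ≈7481.83 falls short of 134910/13 but 2.25¹² ≈16834.1 reaches it, so n = 12.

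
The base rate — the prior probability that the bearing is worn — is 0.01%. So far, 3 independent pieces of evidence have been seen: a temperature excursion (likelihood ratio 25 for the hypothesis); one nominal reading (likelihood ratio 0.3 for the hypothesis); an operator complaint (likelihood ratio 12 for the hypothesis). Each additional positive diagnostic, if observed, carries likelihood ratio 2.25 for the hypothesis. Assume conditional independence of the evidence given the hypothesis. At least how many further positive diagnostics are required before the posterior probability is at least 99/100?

Prior odds = 0.0001/0.9999 = 1/9999.
Combined Bayes factor of the evidence already in hand = 25 × 0.3 × 12 = 90.
Odds after that evidence = (1/9999) × 90 = 10/1111.
Target odds = 0.99/0.01 = 99.
Need 2.25ⁿ ≥ 99 ÷ (10/1111) = 10998.9.
2.25¹¹ ≈7481.83 falls short of 10998.9 but 2.25¹² ≈16834.1 reaches it, so n = 12.

12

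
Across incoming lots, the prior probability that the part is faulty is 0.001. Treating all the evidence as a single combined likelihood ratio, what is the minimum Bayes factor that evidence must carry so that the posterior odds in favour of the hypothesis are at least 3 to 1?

Prior odds = 0.001/0.999 = 1/999.
Target odds = 3.
Required Bayes factor = 3 ÷ (1/999) = 2997.

2997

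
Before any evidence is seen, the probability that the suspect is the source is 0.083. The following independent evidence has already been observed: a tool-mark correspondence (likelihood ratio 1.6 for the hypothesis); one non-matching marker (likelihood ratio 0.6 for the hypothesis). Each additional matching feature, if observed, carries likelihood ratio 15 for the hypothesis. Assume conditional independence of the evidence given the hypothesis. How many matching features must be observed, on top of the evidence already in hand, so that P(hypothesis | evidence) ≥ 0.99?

Prior odds = 0.083/0.917 = 83/917.
Combined Bayes factor of the evidence already in hand = 1.6 × 0.6 = 0.96.
Odds after that evidence = (83/917) × 0.96 = 1992/22925.
Target odds = 0.99/0.01 = 99.
Need 15ⁿ ≥ 99 ÷ (1992/22925) = 756525/664.
15² = 225 falls short of 756525/664 but 15³ = 3375 reaches it, so n = 3.

3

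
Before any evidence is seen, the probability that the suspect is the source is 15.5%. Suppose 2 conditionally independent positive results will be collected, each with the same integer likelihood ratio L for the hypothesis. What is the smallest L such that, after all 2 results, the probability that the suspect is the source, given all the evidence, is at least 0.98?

17

Prior odds = 0.155/0.845 = 31/169.
Target odds = 0.98/0.02 = 49.
Need L² ≥ 49 ÷ (31/169) = 8281/31.
16² = 256 < 8281/31 ≤ 289 = 17², so L = 17.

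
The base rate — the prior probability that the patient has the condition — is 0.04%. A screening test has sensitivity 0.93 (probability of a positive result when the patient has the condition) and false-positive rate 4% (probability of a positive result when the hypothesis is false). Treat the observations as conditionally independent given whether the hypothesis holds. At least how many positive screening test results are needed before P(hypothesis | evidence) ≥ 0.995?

Prior odds = 0.0004/0.9996 = 1/2499.
Likelihood ratio of a positive result = 0.93/0.04 = 23.25.
Target odds: 0.995 ÷ 0.005 = 199.
Require 23.25ⁿ ≥ 199 ÷ (1/2499) = 497301.
23.25⁴ = 74805201/256 falls short of 497301 but 23.25⁵ ≈6.79383e+06 reaches it, so n = 5.

5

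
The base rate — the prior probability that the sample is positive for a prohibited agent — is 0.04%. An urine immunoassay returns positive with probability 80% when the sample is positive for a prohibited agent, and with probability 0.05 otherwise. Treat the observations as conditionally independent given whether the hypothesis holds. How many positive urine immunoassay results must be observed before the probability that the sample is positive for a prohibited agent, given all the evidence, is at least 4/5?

4

Prior odds = 0.0004/0.9996 = 1/2499.
Likelihood ratio of a positive result = 0.8/0.05 = 16.
Target posterior odds = 0.8/0.2 = 4.
Need (1/2499) × 16ⁿ ≥ 4, i.e. 16ⁿ ≥ 9996.
16³ = 4096 falls short of 9996 but 16⁴ = 65536 reaches it, so n = 4.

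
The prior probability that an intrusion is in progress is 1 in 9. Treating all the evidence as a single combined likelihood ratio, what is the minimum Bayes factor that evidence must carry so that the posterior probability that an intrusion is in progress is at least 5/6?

Prior odds = (1/9)/(8/9) = 0.125.
Target odds = (5/6)/(1/6) = 5.
Required Bayes factor = 5 ÷ 0.125 = 40.

40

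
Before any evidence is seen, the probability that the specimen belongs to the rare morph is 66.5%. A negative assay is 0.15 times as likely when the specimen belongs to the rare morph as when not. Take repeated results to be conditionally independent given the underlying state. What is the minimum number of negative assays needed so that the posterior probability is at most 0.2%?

Prior odds = 0.665/0.335 = 133/67.
Likelihood ratio per negative assay = 0.15.
Target posterior odds = 0.002/0.998 = 1/499.
Require 0.15ⁿ ≤ 1/499 ÷ (133/67) = 67/66367.
0.15³ = 0.003375 is still above 67/66367 but 0.15⁴ = 81/160000 is at or below it, so n = 4.

4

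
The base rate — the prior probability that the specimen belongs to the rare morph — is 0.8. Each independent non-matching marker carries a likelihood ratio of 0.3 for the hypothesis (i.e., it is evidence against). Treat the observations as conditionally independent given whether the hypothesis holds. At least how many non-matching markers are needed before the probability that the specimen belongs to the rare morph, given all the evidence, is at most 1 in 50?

Prior odds = 0.8/0.2 = 4.
Likelihood ratio per non-matching marker = 0.3.
Target odds: 0.02 ÷ 0.98 = 1/49.
Require 0.3ⁿ ≤ 1/49 ÷ 4 = 1/196.
0.3⁴ = 0.0081 is still above 1/196 but 0.3⁵ = 243/100000 is at or below it, so n = 5.

5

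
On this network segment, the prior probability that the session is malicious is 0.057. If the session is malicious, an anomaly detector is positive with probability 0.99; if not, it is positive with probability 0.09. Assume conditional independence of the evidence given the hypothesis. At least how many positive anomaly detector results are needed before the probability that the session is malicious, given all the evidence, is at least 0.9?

3

Prior odds: 0.057 ÷ 0.943 = 57/943.
Likelihood ratio of a positive = 0.99/0.09 = 11.
Target posterior odds = 0.9/0.1 = 9.
Need (57/943) × 11ⁿ ≥ 9, i.e. 11ⁿ ≥ 2829/19.
11² = 121 falls short of 2829/19 but 11³ = 1331 reaches it, so n = 3.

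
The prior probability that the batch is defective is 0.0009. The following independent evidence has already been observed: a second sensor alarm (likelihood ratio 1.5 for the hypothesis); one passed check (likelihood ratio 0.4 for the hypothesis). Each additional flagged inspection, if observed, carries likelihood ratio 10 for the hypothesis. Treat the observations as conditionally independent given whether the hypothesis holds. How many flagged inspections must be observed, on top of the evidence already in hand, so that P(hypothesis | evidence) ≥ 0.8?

Prior odds = 0.0009/0.9991 = 9/9991.
Combined Bayes factor of the evidence already in hand = 1.5 × 0.4 = 0.6.
Odds after that evidence = (9/9991) × 0.6 = 27/49955.
Target odds = 0.8/0.2 = 4.
Need 10ⁿ ≥ 4 ÷ (27/49955) = 199820/27.
10³ = 1000 falls short of 199820/27 but 10⁴ = 10000 reaches it, so n = 4.

4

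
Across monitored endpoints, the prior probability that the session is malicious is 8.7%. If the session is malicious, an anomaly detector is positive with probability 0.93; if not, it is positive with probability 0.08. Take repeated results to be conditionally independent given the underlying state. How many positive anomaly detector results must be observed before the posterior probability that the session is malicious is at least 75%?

Prior odds = 0.087/0.913 = 87/913.
Likelihood ratio of a positive = 0.93/0.08 = 11.625.
Target odds: 0.75 ÷ 0.25 = 3.
Need (87/913) × 11.625ⁿ ≥ 3, i.e. 11.625ⁿ ≥ 913/29.
11.625¹ = 11.625 falls short of 913/29 but 11.625² = 135.140625 reaches it, so n = 2.

2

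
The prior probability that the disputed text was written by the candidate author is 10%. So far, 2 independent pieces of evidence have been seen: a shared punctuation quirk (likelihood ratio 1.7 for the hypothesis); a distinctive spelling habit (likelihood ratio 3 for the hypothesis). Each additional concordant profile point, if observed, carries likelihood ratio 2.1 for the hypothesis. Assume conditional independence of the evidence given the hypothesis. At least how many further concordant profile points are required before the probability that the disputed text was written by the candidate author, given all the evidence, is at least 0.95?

5

Prior odds = 0.1/0.9 = 1/9.
Combined Bayes factor of the evidence already in hand = 1.7 × 3 = 5.1.
Odds after that evidence = (1/9) × 5.1 = 17/30.
Target odds = 0.95/0.05 = 19.
Need 2.1ⁿ ≥ 19 ÷ (17/30) = 570/17.
2.1⁴ = 19.4481 falls short of 570/17 but 2.1⁵ = 4084101/100000 reaches it, so n = 5.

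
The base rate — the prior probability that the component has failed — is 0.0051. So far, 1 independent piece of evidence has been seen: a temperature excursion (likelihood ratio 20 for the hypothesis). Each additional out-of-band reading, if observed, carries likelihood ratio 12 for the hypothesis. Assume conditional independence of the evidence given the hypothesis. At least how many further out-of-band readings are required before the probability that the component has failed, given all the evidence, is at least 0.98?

3

Prior odds = 0.0051/0.9949 = 51/9949.
Bayes factor of the evidence already in hand = 20.
Odds after that evidence = (51/9949) × 20 = 1020/9949.
Target odds = 0.98/0.02 = 49.
Need 12ⁿ ≥ 49 ÷ (1020/9949) = 487501/1020.
12² = 144 falls short of 487501/1020 but 12³ = 1728 reaches it, so n = 3.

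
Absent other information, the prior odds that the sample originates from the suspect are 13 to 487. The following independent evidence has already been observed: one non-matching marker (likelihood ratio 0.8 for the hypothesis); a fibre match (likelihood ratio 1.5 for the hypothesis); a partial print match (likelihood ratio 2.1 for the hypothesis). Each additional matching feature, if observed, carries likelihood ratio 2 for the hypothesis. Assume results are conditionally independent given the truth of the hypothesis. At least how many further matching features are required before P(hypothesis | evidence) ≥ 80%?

6

Prior odds = 13/487.
Combined Bayes factor of the evidence already in hand = 0.8 × 1.5 × 2.1 = 2.52.
Odds after that evidence = (13/487) × 2.52 = 819/12175.
Target odds = 0.8/0.2 = 4.
Need 2ⁿ ≥ 4 ÷ (819/12175) = 48700/819.
2⁵ = 32 falls short of 48700/819 but 2⁶ = 64 reaches it, so n = 6.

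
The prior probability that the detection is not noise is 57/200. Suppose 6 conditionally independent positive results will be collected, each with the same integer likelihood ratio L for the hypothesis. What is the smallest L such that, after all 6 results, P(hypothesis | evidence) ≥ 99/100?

Prior odds = 0.285/0.715 = 57/143.
Target odds = 0.99/0.01 = 99.
Need L⁶ ≥ 99 ÷ (57/143) = 4719/19.
2⁶ = 64 < 4719/19 ≤ 729 = 3⁶, so L = 3.

3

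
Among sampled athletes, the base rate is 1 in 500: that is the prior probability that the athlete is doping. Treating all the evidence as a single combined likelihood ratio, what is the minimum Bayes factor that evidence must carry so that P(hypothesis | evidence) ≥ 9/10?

4491

Prior odds = 0.002/0.998 = 1/499.
Target odds = 0.9/0.1 = 9.
Required Bayes factor = 9 ÷ (1/499) = 4491.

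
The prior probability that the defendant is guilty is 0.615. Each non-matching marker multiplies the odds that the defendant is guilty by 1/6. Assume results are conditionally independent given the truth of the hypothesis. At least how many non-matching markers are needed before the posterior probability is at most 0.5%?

4

Prior odds: 0.615 ÷ 0.385 = 123/77.
Likelihood ratio per non-matching marker = 1/6.
Target posterior odds = 0.005/0.995 = 1/199.
Require (1/6)ⁿ ≤ 1/199 ÷ (123/77) = 77/24477.
(1/6)³ = 1/216 is still above 77/24477 but (1/6)⁴ = 1/1296 is at or below it, so n = 4.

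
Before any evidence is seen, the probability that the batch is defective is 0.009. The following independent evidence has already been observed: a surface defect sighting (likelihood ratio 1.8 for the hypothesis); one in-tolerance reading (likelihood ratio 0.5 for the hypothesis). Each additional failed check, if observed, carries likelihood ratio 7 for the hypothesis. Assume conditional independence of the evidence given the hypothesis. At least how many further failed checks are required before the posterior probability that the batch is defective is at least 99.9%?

7

Prior odds = 0.009/0.991 = 9/991.
Combined Bayes factor of the evidence already in hand = 1.8 × 0.5 = 0.9.
Odds after that evidence = (9/991) × 0.9 = 81/9910.
Target odds = 0.999/0.001 = 999.
Need 7ⁿ ≥ 999 ÷ (81/9910) = 366670/3.
7⁶ = 117649 falls short of 366670/3 but 7⁷ = 823543 reaches it, so n = 7.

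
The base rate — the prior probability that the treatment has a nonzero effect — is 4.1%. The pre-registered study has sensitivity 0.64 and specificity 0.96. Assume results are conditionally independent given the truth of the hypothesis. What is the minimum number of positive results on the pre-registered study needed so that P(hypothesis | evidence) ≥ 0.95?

3

Prior odds: 0.041 ÷ 0.959 = 41/959.
False-positive rate = 1 − 0.96 = 0.04; likelihood ratio of a positive = 0.64/0.04 = 16.
Target posterior odds = 0.95/0.05 = 19.
Require 16ⁿ ≥ 19 ÷ (41/959) = 18221/41.
16² = 256 falls short of 18221/41 but 16³ = 4096 reaches it, so n = 3.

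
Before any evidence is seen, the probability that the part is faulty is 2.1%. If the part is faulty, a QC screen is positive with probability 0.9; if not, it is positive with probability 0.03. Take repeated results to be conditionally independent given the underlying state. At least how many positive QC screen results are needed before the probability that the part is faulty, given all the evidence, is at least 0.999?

Prior odds = 0.021/0.979 = 21/979.
Likelihood ratio of a positive = 0.9/0.03 = 30.
Target posterior odds = 0.999/0.001 = 999.
Require 30ⁿ ≥ 999 ÷ (21/979) = 326007/7.
30³ = 27000 falls short of 326007/7 but 30⁴ = 810000 reaches it, so n = 4.

4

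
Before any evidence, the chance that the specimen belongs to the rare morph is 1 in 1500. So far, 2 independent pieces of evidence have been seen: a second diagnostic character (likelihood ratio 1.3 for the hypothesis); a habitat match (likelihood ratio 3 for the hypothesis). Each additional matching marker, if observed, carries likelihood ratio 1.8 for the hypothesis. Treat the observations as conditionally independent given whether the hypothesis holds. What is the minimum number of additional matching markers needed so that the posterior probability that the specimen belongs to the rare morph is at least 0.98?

17

Prior odds = (1/1500)/(1499/1500) = 1/1499.
Combined Bayes factor of the evidence already in hand = 1.3 × 3 = 3.9.
Odds after that evidence = (1/1499) × 3.9 = 39/14990.
Target odds = 0.98/0.02 = 49.
Need 1.8ⁿ ≥ 49 ÷ (39/14990) = 734510/39.
1.8¹⁶ ≈12144 falls short of 734510/39 but 1.8¹⁷ ≈21859.1 reaches it, so n = 17.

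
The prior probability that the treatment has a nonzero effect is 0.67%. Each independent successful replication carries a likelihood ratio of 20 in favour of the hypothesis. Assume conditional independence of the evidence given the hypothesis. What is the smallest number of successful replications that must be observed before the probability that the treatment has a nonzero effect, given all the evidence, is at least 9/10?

Prior odds: 0.0067 ÷ 0.9933 = 67/9933.
Likelihood ratio per successful replication = 20.
Target odds: 0.9 ÷ 0.1 = 9.
Require 20ⁿ ≥ 9 ÷ (67/9933) = 89397/67.
20² = 400 falls short of 89397/67 but 20³ = 8000 reaches it, so n = 3.

3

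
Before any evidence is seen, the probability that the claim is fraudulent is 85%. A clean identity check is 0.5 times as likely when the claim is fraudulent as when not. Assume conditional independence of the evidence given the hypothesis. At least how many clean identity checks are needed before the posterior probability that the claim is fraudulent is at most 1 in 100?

10

Prior odds: 0.85 ÷ 0.15 = 17/3.
Likelihood ratio per clean identity check = 0.5.
Target odds: 0.01 ÷ 0.99 = 1/99.
Require 0.5ⁿ ≤ 1/99 ÷ (17/3) = 1/561.
0.5⁹ = 0.001953125 is still above 1/561 but 0.5¹⁰ = 1/1024 is at or below it, so n = 10.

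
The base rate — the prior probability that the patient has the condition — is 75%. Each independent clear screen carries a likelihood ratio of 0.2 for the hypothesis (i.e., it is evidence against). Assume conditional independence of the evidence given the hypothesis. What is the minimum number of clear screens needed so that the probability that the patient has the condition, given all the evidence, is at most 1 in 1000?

5

Prior odds = 0.75/0.25 = 3.
Likelihood ratio per clear screen = 0.2.
Target posterior odds = 0.001/0.999 = 1/999.
Require 0.2ⁿ ≤ 1/999 ÷ 3 = 1/2997.
0.2⁴ = 0.0016 is still above 1/2997 but 0.2⁵ = 0.00032 is at or below it, so n = 5.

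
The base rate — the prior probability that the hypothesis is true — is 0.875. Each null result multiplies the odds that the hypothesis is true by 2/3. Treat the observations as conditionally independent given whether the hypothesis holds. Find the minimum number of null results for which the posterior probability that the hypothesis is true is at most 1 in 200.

18

Prior odds: 0.875 ÷ 0.125 = 7.
Likelihood ratio per null result = 2/3.
Target posterior odds = 0.005/0.995 = 1/199.
Require (2/3)ⁿ ≤ 1/199 ÷ 7 = 1/1393.
(2/3)¹⁷ = 131072/129140163 is still above 1/1393 but (2/3)¹⁸ = 262144/387420489 is at or below it, so n = 18.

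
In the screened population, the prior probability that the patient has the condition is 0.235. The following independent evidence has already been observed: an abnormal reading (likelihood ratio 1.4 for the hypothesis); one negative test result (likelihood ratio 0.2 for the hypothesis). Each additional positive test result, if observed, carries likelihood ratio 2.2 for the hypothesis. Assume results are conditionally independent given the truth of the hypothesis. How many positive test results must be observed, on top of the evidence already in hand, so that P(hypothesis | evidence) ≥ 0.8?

Prior odds = 0.235/0.765 = 47/153.
Combined Bayes factor of the evidence already in hand = 1.4 × 0.2 = 0.28.
Odds after that evidence = (47/153) × 0.28 = 329/3825.
Target odds = 0.8/0.2 = 4.
Need 2.2ⁿ ≥ 4 ÷ (329/3825) = 15300/329.
2.2⁴ = 23.4256 falls short of 15300/329 but 2.2⁵ = 51.53632 reaches it, so n = 5.

5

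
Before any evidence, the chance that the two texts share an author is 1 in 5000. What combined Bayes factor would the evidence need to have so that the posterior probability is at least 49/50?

Prior odds = 0.0002/0.9998 = 1/4999.
Target odds = 0.98/0.02 = 49.
Required Bayes factor = 49 ÷ (1/4999) = 244951.

244951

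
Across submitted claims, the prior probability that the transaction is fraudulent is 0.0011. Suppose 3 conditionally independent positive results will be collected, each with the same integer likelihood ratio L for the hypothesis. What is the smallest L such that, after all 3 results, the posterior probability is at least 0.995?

57

Prior odds = 0.0011/0.9989 = 11/9989.
Target odds = 0.995/0.005 = 199.
Need L³ ≥ 199 ÷ (11/9989) = 1987811/11.
56³ = 175616 < 1987811/11 ≤ 185193 = 57³, so L = 57.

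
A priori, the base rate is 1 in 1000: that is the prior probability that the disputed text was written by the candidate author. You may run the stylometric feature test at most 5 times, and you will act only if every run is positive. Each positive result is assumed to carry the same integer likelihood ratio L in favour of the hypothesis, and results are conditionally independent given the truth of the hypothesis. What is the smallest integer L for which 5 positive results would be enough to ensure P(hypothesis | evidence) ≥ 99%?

Prior odds = 0.001/0.999 = 1/999.
Target odds = 0.99/0.01 = 99.
Need L⁵ ≥ 99 ÷ (1/999) = 98901.
9⁵ = 59049 < 98901 ≤ 100000 = 10⁵, so L = 10.

10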